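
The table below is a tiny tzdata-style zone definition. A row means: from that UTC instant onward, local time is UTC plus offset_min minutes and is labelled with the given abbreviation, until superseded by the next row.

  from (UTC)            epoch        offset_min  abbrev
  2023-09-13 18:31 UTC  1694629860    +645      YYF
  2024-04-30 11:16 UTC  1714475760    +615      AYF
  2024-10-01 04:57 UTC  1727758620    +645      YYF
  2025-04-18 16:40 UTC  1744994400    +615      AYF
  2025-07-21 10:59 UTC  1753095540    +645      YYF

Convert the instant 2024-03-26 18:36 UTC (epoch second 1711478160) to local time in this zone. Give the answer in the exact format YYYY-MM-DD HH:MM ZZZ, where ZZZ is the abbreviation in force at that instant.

Query: 2024-03-26 18:36 UTC
Rule 1/5 (YYF, +10:45): 2023-09-13 18:31 UTC ≤ query < 2024-04-30 11:16 UTC
18·60 + 36 + 645 = 1761 min
1761 = 1·1440 + 321; 321 = 5·60 + 21 → 05:21, 2024-03-26 + 1 day = 2024-03-27
→ 2024-03-27 05:21 YYF

2024-03-27 05:21 YYF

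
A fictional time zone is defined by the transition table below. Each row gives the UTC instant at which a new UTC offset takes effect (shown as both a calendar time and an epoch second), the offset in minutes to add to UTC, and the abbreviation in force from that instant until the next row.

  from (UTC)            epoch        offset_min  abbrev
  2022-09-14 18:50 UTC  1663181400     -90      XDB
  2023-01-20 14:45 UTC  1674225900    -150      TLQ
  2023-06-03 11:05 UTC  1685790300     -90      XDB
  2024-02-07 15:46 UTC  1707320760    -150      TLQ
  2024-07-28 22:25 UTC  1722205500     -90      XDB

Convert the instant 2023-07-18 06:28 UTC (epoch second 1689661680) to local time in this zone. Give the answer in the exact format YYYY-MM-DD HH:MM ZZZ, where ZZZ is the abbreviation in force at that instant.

Query: 2023-07-18 06:28 UTC
Rule 3/5 (XDB, -01:30): 2023-06-03 11:05 UTC ≤ query < 2024-02-07 15:46 UTC
6·60 + 28 - 90 = 298 min
298 = 0·1440 + 298; 298 = 4·60 + 58 → 04:58, same day
→ 2023-07-18 04:58 XDB

2023-07-18 04:58 XDB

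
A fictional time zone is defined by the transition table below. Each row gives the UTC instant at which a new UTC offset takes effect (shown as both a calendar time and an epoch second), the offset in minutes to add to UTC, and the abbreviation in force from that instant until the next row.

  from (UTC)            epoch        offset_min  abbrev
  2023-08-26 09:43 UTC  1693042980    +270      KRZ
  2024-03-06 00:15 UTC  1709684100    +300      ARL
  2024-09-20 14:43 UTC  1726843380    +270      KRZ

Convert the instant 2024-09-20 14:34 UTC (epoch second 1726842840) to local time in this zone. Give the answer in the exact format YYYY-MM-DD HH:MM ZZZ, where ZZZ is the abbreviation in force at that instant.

2024-09-20 19:34 ARL

Query: 2024-09-20 14:34 UTC
Rule 2/3 (ARL, +05:00): 2024-03-06 00:15 UTC ≤ query < 2024-09-20 14:43 UTC
14·60 + 34 + 300 = 1174 min
1174 = 0·1440 + 1174; 1174 = 19·60 + 34 → 19:34, same day
→ 2024-09-20 19:34 ARL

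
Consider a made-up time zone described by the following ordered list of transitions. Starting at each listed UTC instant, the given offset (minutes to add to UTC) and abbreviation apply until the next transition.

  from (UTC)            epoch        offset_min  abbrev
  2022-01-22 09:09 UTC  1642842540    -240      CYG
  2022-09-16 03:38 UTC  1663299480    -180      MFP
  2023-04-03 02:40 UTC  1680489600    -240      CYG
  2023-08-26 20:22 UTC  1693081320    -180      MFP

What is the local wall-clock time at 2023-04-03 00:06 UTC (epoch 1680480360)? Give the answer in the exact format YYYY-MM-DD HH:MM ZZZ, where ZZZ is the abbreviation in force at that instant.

2023-04-02 21:06 MFP

Query: 2023-04-03 00:06 UTC
Rule 2/4 (MFP, -03:00): 2022-09-16 03:38 UTC ≤ query < 2023-04-03 02:40 UTC
0·60 + 6 - 180 = -174 min
-174 = -1·1440 + 1266; 1266 = 21·60 + 6 → 21:06, 2023-04-03 - 1 day = 2023-04-02
→ 2023-04-02 21:06 MFP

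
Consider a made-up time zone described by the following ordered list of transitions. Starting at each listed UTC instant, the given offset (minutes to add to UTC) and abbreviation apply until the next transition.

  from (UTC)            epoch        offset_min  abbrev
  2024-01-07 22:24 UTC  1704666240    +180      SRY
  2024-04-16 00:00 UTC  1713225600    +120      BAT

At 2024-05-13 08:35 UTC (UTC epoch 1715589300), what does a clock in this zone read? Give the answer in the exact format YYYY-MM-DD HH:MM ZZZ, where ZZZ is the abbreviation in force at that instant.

Query: 2024-05-13 08:35 UTC
Rule 2/2 (BAT, +02:00): 2024-04-16 00:00 UTC ≤ query < +∞
8·60 + 35 + 120 = 635 min
635 = 0·1440 + 635; 635 = 10·60 + 35 → 10:35, same day
→ 2024-05-13 10:35 BAT

2024-05-13 10:35 BAT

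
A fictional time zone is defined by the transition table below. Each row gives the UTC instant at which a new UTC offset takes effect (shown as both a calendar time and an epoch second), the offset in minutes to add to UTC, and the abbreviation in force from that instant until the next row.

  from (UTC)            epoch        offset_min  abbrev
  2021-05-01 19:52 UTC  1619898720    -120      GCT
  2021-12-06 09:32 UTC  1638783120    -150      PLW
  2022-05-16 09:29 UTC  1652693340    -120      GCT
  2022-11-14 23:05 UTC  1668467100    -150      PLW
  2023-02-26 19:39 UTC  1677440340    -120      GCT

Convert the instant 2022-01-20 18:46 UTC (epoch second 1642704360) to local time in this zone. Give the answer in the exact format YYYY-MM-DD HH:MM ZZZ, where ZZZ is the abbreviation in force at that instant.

Query: 2022-01-20 18:46 UTC
Rule 2/5 (PLW, -02:30): 2021-12-06 09:32 UTC ≤ query < 2022-05-16 09:29 UTC
18·60 + 46 - 150 = 976 min
976 = 0·1440 + 976; 976 = 16·60 + 16 → 16:16, same day
→ 2022-01-20 16:16 PLW

2022-01-20 16:16 PLW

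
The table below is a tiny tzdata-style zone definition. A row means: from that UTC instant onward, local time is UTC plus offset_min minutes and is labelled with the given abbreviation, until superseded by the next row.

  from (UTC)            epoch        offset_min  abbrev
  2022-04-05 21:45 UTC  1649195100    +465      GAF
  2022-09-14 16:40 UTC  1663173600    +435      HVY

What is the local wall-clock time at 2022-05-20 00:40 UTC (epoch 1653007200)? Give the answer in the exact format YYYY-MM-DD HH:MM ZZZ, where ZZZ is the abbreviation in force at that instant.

2022-05-20 08:25 GAF

Query: 2022-05-20 00:40 UTC
Rule 1/2 (GAF, +07:45): 2022-04-05 21:45 UTC ≤ query < 2022-09-14 16:40 UTC
0·60 + 40 + 465 = 505 min
505 = 0·1440 + 505; 505 = 8·60 + 25 → 08:25, same day
→ 2022-05-20 08:25 GAF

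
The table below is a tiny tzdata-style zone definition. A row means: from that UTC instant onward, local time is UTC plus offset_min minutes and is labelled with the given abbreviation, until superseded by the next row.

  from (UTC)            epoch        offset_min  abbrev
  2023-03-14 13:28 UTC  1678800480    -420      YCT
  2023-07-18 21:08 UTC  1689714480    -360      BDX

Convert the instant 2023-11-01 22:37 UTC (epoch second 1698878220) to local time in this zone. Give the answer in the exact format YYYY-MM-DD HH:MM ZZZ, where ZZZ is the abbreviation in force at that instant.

2023-11-01 16:37 BDX

Query: 2023-11-01 22:37 UTC
Rule 2/2 (BDX, -06:00): 2023-07-18 21:08 UTC ≤ query < +∞
22·60 + 37 - 360 = 997 min
997 = 0·1440 + 997; 997 = 16·60 + 37 → 16:37, same day
→ 2023-11-01 16:37 BDX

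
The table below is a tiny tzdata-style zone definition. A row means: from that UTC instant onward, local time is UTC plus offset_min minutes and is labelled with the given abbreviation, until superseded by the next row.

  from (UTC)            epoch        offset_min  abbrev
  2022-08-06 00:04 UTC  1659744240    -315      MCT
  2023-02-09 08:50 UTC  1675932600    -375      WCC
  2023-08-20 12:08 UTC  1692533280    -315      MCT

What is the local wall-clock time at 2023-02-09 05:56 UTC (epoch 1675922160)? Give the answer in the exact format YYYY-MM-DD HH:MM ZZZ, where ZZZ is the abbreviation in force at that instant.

2023-02-09 00:41 MCT

Query: 2023-02-09 05:56 UTC
Rule 1/3 (MCT, -05:15): 2022-08-06 00:04 UTC ≤ query < 2023-02-09 08:50 UTC
5·60 + 56 - 315 = 41 min
41 = 0·1440 + 41; 41 = 0·60 + 41 → 00:41, same day
→ 2023-02-09 00:41 MCT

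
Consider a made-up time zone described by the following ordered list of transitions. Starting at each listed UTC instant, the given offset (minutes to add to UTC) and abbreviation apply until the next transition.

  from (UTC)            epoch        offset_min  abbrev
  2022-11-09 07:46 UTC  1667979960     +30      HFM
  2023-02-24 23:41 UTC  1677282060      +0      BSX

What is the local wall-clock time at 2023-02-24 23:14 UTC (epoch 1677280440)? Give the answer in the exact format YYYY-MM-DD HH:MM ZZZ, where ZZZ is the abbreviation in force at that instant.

Query: 2023-02-24 23:14 UTC
Rule 1/2 (HFM, +00:30): 2022-11-09 07:46 UTC ≤ query < 2023-02-24 23:41 UTC
23·60 + 14 + 30 = 1424 min
1424 = 0·1440 + 1424; 1424 = 23·60 + 44 → 23:44, same day
→ 2023-02-24 23:44 HFM

2023-02-24 23:44 HFM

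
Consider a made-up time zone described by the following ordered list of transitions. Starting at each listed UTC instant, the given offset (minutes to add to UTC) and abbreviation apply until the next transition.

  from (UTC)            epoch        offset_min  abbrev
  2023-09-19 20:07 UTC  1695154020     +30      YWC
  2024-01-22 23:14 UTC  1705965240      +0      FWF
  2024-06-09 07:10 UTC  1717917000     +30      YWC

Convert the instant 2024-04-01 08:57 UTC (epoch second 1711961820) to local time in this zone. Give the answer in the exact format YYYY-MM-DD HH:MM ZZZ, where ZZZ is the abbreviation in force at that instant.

2024-04-01 08:57 FWF

Query: 2024-04-01 08:57 UTC
Rule 2/3 (FWF, +00:00): 2024-01-22 23:14 UTC ≤ query < 2024-06-09 07:10 UTC
8·60 + 57 + 0 = 537 min
537 = 0·1440 + 537; 537 = 8·60 + 57 → 08:57, same day
→ 2024-04-01 08:57 FWF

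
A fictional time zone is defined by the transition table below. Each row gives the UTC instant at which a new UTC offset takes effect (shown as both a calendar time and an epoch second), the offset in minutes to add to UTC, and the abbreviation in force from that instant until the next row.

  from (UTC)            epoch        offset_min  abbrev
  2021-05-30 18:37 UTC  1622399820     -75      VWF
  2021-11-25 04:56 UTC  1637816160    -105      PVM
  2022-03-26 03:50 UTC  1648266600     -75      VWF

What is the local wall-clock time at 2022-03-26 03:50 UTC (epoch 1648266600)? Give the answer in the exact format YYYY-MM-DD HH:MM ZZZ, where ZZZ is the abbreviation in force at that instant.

2022-03-26 02:35 VWF

Query: 2022-03-26 03:50 UTC
Rule 3/3 (VWF, -01:15): 2022-03-26 03:50 UTC ≤ query < +∞
3·60 + 50 - 75 = 155 min
155 = 0·1440 + 155; 155 = 2·60 + 35 → 02:35, same day
→ 2022-03-26 02:35 VWF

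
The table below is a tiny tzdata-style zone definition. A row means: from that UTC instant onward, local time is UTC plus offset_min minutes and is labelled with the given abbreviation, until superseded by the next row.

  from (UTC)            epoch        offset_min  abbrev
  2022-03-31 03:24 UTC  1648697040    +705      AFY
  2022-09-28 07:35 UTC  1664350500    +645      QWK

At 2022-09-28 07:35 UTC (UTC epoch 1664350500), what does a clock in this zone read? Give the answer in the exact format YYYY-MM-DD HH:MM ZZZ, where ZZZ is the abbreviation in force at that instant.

Query: 2022-09-28 07:35 UTC
Rule 2/2 (QWK, +10:45): 2022-09-28 07:35 UTC ≤ query < +∞
7·60 + 35 + 645 = 1100 min
1100 = 0·1440 + 1100; 1100 = 18·60 + 20 → 18:20, same day
→ 2022-09-28 18:20 QWK

2022-09-28 18:20 QWK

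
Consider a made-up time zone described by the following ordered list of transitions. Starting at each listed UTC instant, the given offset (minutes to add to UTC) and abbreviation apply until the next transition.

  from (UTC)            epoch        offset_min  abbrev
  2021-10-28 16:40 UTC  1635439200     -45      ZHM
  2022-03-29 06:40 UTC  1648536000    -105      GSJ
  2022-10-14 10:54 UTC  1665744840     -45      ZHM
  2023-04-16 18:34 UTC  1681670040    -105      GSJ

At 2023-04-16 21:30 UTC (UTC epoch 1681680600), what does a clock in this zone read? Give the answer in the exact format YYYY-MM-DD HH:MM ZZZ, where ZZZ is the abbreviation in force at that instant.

Query: 2023-04-16 21:30 UTC
Rule 4/4 (GSJ, -01:45): 2023-04-16 18:34 UTC ≤ query < +∞
21·60 + 30 - 105 = 1185 min
1185 = 0·1440 + 1185; 1185 = 19·60 + 45 → 19:45, same day
→ 2023-04-16 19:45 GSJ

2023-04-16 19:45 GSJ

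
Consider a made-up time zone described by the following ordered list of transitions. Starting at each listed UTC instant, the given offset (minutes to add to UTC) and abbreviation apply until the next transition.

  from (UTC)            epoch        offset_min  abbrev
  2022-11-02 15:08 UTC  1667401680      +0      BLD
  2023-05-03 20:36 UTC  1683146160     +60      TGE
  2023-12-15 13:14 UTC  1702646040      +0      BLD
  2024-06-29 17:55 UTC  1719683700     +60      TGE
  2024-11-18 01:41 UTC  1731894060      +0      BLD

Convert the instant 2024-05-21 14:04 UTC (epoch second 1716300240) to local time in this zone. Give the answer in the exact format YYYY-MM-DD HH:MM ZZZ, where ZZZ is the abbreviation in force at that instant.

Query: 2024-05-21 14:04 UTC
Rule 3/5 (BLD, +00:00): 2023-12-15 13:14 UTC ≤ query < 2024-06-29 17:55 UTC
14·60 + 4 + 0 = 844 min
844 = 0·1440 + 844; 844 = 14·60 + 4 → 14:04, same day
→ 2024-05-21 14:04 BLD

2024-05-21 14:04 BLD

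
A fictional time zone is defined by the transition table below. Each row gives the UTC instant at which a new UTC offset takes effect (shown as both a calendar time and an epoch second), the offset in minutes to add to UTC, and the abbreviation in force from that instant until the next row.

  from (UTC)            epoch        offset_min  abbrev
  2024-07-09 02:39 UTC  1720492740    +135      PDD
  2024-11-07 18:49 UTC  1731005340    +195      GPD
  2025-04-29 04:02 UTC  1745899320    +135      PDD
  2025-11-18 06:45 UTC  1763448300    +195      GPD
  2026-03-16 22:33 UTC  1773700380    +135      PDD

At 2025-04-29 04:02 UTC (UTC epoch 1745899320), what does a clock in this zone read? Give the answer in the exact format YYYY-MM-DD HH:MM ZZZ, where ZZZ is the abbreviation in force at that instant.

Query: 2025-04-29 04:02 UTC
Rule 3/5 (PDD, +02:15): 2025-04-29 04:02 UTC ≤ query < 2025-11-18 06:45 UTC
4·60 + 2 + 135 = 377 min
377 = 0·1440 + 377; 377 = 6·60 + 17 → 06:17, same day
→ 2025-04-29 06:17 PDD

2025-04-29 06:17 PDD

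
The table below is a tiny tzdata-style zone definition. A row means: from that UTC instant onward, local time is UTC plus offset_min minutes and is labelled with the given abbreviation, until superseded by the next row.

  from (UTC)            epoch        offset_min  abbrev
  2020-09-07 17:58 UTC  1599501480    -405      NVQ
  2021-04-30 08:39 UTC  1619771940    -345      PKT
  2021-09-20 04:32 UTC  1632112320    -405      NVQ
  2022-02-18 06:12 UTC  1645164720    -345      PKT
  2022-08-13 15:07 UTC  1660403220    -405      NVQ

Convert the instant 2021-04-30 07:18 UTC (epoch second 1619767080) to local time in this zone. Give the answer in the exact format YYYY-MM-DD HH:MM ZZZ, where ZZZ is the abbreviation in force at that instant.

Query: 2021-04-30 07:18 UTC
Rule 1/5 (NVQ, -06:45): 2020-09-07 17:58 UTC ≤ query < 2021-04-30 08:39 UTC
7·60 + 18 - 405 = 33 min
33 = 0·1440 + 33; 33 = 0·60 + 33 → 00:33, same day
→ 2021-04-30 00:33 NVQ

2021-04-30 00:33 NVQ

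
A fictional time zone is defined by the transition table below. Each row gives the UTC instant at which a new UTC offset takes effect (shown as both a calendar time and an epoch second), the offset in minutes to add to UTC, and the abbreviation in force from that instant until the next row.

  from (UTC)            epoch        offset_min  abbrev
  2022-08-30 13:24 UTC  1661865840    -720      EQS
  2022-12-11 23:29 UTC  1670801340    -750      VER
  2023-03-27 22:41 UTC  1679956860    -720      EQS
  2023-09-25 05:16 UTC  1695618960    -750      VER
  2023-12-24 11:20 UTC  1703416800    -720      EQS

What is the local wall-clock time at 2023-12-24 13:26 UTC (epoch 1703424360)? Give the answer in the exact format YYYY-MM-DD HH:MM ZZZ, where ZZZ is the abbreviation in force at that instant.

2023-12-24 01:26 EQS

Query: 2023-12-24 13:26 UTC
Rule 5/5 (EQS, -12:00): 2023-12-24 11:20 UTC ≤ query < +∞
13·60 + 26 - 720 = 86 min
86 = 0·1440 + 86; 86 = 1·60 + 26 → 01:26, same day
→ 2023-12-24 01:26 EQS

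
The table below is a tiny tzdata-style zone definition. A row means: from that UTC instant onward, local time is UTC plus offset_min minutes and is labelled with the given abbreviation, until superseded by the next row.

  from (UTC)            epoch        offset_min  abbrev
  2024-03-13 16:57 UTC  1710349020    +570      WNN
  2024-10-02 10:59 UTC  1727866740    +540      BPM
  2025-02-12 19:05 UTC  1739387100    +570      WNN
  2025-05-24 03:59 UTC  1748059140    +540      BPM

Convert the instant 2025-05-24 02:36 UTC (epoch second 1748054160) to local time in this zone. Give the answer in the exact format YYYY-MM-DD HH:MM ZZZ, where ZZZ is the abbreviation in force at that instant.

Query: 2025-05-24 02:36 UTC
Rule 3/4 (WNN, +09:30): 2025-02-12 19:05 UTC ≤ query < 2025-05-24 03:59 UTC
2·60 + 36 + 570 = 726 min
726 = 0·1440 + 726; 726 = 12·60 + 6 → 12:06, same day
→ 2025-05-24 12:06 WNN

2025-05-24 12:06 WNN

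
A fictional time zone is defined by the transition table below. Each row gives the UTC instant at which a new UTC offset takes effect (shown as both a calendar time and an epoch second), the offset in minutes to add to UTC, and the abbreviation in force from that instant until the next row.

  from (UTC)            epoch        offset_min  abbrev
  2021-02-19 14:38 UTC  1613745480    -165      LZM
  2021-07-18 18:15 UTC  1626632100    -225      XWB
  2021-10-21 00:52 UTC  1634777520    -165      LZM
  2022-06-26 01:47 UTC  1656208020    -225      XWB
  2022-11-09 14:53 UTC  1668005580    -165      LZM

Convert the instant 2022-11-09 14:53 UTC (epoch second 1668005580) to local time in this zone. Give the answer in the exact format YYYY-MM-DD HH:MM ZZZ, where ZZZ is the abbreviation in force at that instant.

2022-11-09 12:08 LZM

Query: 2022-11-09 14:53 UTC
Rule 5/5 (LZM, -02:45): 2022-11-09 14:53 UTC ≤ query < +∞
14·60 + 53 - 165 = 728 min
728 = 0·1440 + 728; 728 = 12·60 + 8 → 12:08, same day
→ 2022-11-09 12:08 LZM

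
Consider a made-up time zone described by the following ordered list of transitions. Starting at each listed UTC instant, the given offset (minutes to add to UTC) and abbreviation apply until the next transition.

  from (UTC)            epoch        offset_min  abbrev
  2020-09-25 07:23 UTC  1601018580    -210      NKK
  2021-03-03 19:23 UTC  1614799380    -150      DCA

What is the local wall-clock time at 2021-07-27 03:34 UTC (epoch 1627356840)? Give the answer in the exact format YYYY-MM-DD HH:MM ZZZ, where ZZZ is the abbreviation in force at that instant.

Query: 2021-07-27 03:34 UTC
Rule 2/2 (DCA, -02:30): 2021-03-03 19:23 UTC ≤ query < +∞
3·60 + 34 - 150 = 64 min
64 = 0·1440 + 64; 64 = 1·60 + 4 → 01:04, same day
→ 2021-07-27 01:04 DCA

2021-07-27 01:04 DCA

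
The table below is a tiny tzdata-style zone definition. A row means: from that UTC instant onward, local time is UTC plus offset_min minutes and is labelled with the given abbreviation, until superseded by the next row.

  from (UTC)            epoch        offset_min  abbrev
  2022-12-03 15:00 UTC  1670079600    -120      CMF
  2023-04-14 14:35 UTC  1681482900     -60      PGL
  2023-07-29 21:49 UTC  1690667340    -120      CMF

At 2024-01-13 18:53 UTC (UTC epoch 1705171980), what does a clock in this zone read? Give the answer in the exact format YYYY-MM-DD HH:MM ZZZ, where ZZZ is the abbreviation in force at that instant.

Query: 2024-01-13 18:53 UTC
Rule 3/3 (CMF, -02:00): 2023-07-29 21:49 UTC ≤ query < +∞
18·60 + 53 - 120 = 1013 min
1013 = 0·1440 + 1013; 1013 = 16·60 + 53 → 16:53, same day
→ 2024-01-13 16:53 CMF

2024-01-13 16:53 CMF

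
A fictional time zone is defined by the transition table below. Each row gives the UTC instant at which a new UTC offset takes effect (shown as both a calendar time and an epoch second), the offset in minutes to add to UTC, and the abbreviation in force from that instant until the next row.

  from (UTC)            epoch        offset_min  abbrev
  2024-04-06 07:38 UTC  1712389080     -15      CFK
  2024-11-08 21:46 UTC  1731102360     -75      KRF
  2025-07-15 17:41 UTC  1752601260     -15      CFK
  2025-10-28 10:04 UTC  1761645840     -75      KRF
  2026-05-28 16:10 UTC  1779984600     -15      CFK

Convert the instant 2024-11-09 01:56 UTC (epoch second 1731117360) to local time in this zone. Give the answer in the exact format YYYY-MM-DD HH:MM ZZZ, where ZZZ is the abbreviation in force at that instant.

Query: 2024-11-09 01:56 UTC
Rule 2/5 (KRF, -01:15): 2024-11-08 21:46 UTC ≤ query < 2025-07-15 17:41 UTC
1·60 + 56 - 75 = 41 min
41 = 0·1440 + 41; 41 = 0·60 + 41 → 00:41, same day
→ 2024-11-09 00:41 KRF

2024-11-09 00:41 KRF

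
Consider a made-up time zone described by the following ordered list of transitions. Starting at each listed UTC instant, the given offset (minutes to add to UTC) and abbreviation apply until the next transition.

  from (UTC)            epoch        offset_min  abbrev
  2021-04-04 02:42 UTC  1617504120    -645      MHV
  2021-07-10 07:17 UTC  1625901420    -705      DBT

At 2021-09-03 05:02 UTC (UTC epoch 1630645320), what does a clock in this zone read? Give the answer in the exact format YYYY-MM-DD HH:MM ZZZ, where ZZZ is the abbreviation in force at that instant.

2021-09-02 17:17 DBT

Query: 2021-09-03 05:02 UTC
Rule 2/2 (DBT, -11:45): 2021-07-10 07:17 UTC ≤ query < +∞
5·60 + 2 - 705 = -403 min
-403 = -1·1440 + 1037; 1037 = 17·60 + 17 → 17:17, 2021-09-03 - 1 day = 2021-09-02
→ 2021-09-02 17:17 DBT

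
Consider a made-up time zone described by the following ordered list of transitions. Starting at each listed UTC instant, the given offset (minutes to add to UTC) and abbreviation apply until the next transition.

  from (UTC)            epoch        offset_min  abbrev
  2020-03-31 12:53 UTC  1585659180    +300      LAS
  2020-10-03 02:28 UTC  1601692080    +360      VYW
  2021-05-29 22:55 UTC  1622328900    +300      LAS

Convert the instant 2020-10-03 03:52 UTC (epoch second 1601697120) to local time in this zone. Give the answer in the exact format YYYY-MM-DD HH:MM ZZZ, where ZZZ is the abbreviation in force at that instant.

Query: 2020-10-03 03:52 UTC
Rule 2/3 (VYW, +06:00): 2020-10-03 02:28 UTC ≤ query < 2021-05-29 22:55 UTC
3·60 + 52 + 360 = 592 min
592 = 0·1440 + 592; 592 = 9·60 + 52 → 09:52, same day
→ 2020-10-03 09:52 VYW

2020-10-03 09:52 VYW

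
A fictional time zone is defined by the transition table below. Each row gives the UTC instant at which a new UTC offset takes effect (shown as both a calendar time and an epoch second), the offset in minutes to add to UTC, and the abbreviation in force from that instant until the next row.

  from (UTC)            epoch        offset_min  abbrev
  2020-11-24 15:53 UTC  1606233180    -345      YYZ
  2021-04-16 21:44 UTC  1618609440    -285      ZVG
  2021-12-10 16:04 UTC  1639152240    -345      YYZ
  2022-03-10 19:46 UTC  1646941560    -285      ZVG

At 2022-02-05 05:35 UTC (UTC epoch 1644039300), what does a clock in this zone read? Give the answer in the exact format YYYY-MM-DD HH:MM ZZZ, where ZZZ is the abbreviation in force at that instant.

Query: 2022-02-05 05:35 UTC
Rule 3/4 (YYZ, -05:45): 2021-12-10 16:04 UTC ≤ query < 2022-03-10 19:46 UTC
5·60 + 35 - 345 = -10 min
-10 = -1·1440 + 1430; 1430 = 23·60 + 50 → 23:50, 2022-02-05 - 1 day = 2022-02-04
→ 2022-02-04 23:50 YYZ

2022-02-04 23:50 YYZ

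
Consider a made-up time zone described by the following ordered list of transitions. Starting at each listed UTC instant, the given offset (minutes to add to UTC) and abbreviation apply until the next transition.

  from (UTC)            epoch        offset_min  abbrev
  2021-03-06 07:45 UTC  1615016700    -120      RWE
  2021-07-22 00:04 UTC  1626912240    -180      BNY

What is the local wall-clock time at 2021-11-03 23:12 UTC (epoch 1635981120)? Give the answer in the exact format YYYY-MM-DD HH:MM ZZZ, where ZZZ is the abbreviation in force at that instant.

2021-11-03 20:12 BNY

Query: 2021-11-03 23:12 UTC
Rule 2/2 (BNY, -03:00): 2021-07-22 00:04 UTC ≤ query < +∞
23·60 + 12 - 180 = 1212 min
1212 = 0·1440 + 1212; 1212 = 20·60 + 12 → 20:12, same day
→ 2021-11-03 20:12 BNY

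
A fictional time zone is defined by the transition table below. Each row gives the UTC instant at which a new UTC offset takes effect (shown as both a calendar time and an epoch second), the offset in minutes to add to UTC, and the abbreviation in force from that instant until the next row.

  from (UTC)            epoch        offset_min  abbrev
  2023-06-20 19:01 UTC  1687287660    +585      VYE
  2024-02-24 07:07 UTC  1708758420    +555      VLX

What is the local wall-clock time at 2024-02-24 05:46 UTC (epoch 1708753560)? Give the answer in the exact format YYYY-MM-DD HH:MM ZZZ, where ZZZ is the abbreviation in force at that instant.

2024-02-24 15:31 VYE

Query: 2024-02-24 05:46 UTC
Rule 1/2 (VYE, +09:45): 2023-06-20 19:01 UTC ≤ query < 2024-02-24 07:07 UTC
5·60 + 46 + 585 = 931 min
931 = 0·1440 + 931; 931 = 15·60 + 31 → 15:31, same day
→ 2024-02-24 15:31 VYE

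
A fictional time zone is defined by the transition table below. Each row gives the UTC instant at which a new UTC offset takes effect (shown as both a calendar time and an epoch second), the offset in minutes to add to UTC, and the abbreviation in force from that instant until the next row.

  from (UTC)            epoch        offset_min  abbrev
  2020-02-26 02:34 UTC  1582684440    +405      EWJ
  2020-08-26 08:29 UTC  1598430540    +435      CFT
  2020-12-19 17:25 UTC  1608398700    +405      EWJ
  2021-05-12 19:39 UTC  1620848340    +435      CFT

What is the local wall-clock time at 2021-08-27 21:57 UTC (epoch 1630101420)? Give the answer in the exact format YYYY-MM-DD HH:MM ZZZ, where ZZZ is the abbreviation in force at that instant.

Query: 2021-08-27 21:57 UTC
Rule 4/4 (CFT, +07:15): 2021-05-12 19:39 UTC ≤ query < +∞
21·60 + 57 + 435 = 1752 min
1752 = 1·1440 + 312; 312 = 5·60 + 12 → 05:12, 2021-08-27 + 1 day = 2021-08-28
→ 2021-08-28 05:12 CFT

2021-08-28 05:12 CFT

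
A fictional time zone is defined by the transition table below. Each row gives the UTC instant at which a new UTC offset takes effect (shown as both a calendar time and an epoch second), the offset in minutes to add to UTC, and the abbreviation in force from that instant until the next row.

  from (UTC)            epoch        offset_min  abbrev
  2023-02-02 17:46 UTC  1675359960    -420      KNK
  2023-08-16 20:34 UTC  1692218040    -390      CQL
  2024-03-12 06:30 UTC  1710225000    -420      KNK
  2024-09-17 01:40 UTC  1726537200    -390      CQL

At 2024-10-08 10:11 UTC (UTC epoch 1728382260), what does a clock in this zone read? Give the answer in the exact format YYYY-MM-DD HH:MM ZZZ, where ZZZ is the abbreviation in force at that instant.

2024-10-08 03:41 CQL

Query: 2024-10-08 10:11 UTC
Rule 4/4 (CQL, -06:30): 2024-09-17 01:40 UTC ≤ query < +∞
10·60 + 11 - 390 = 221 min
221 = 0·1440 + 221; 221 = 3·60 + 41 → 03:41, same day
→ 2024-10-08 03:41 CQL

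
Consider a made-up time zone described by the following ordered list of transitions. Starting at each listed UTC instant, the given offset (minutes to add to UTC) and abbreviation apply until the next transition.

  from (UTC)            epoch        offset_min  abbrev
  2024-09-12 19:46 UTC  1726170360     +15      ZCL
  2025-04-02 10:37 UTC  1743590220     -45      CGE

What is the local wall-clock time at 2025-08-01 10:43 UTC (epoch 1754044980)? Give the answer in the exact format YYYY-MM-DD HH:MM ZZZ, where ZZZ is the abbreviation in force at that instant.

2025-08-01 09:58 CGE

Query: 2025-08-01 10:43 UTC
Rule 2/2 (CGE, -00:45): 2025-04-02 10:37 UTC ≤ query < +∞
10·60 + 43 - 45 = 598 min
598 = 0·1440 + 598; 598 = 9·60 + 58 → 09:58, same day
→ 2025-08-01 09:58 CGE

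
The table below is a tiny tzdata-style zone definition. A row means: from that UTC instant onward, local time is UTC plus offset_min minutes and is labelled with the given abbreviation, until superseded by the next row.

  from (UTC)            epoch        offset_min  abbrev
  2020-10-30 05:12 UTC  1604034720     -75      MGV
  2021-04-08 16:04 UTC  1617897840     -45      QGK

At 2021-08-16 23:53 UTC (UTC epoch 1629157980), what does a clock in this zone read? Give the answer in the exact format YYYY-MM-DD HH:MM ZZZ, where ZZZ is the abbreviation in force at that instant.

2021-08-16 23:08 QGK

Query: 2021-08-16 23:53 UTC
Rule 2/2 (QGK, -00:45): 2021-04-08 16:04 UTC ≤ query < +∞
23·60 + 53 - 45 = 1388 min
1388 = 0·1440 + 1388; 1388 = 23·60 + 8 → 23:08, same day
→ 2021-08-16 23:08 QGK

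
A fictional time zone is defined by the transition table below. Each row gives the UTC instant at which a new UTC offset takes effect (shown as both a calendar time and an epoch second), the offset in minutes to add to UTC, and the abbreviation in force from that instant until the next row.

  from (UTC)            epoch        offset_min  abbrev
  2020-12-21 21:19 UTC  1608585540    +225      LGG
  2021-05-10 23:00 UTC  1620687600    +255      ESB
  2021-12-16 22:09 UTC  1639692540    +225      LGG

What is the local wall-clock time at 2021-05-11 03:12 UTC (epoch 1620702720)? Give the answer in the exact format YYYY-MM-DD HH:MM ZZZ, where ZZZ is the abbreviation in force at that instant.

2021-05-11 07:27 ESB

Query: 2021-05-11 03:12 UTC
Rule 2/3 (ESB, +04:15): 2021-05-10 23:00 UTC ≤ query < 2021-12-16 22:09 UTC
3·60 + 12 + 255 = 447 min
447 = 0·1440 + 447; 447 = 7·60 + 27 → 07:27, same day
→ 2021-05-11 07:27 ESB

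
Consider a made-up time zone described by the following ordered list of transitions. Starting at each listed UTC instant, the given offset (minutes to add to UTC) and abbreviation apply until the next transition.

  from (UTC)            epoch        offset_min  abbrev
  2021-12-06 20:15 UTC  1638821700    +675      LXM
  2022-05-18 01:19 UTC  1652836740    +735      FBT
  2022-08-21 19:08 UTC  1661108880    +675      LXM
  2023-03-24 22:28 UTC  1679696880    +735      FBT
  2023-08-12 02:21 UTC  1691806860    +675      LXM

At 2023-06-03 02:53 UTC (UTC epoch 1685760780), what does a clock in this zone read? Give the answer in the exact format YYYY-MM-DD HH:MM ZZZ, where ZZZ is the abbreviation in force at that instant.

Query: 2023-06-03 02:53 UTC
Rule 4/5 (FBT, +12:15): 2023-03-24 22:28 UTC ≤ query < 2023-08-12 02:21 UTC
2·60 + 53 + 735 = 908 min
908 = 0·1440 + 908; 908 = 15·60 + 8 → 15:08, same day
→ 2023-06-03 15:08 FBT

2023-06-03 15:08 FBT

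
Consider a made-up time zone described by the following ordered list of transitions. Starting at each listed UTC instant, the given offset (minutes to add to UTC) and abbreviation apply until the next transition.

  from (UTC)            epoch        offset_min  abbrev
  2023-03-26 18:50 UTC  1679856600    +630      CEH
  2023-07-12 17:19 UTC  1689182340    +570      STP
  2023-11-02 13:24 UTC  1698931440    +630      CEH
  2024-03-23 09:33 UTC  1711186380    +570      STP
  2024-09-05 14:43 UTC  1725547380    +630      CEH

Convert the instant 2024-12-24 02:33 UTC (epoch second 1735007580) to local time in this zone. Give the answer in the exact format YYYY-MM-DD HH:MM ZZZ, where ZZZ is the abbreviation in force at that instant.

Query: 2024-12-24 02:33 UTC
Rule 5/5 (CEH, +10:30): 2024-09-05 14:43 UTC ≤ query < +∞
2·60 + 33 + 630 = 783 min
783 = 0·1440 + 783; 783 = 13·60 + 3 → 13:03, same day
→ 2024-12-24 13:03 CEH

2024-12-24 13:03 CEH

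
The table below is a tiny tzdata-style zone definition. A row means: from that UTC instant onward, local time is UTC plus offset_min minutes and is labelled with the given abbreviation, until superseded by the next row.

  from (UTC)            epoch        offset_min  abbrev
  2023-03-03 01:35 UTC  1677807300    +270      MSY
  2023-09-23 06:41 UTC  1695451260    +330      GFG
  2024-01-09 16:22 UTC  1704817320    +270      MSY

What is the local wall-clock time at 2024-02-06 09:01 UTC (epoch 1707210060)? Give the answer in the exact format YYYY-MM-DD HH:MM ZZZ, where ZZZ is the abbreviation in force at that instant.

Query: 2024-02-06 09:01 UTC
Rule 3/3 (MSY, +04:30): 2024-01-09 16:22 UTC ≤ query < +∞
9·60 + 1 + 270 = 811 min
811 = 0·1440 + 811; 811 = 13·60 + 31 → 13:31, same day
→ 2024-02-06 13:31 MSY

2024-02-06 13:31 MSY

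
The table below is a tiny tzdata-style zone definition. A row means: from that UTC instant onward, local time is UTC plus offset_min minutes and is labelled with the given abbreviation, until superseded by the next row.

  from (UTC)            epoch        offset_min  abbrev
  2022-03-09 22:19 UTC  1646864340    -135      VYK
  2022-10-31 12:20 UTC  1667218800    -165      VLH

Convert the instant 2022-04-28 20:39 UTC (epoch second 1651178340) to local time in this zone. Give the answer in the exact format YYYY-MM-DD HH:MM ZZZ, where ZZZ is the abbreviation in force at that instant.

Query: 2022-04-28 20:39 UTC
Rule 1/2 (VYK, -02:15): 2022-03-09 22:19 UTC ≤ query < 2022-10-31 12:20 UTC
20·60 + 39 - 135 = 1104 min
1104 = 0·1440 + 1104; 1104 = 18·60 + 24 → 18:24, same day
→ 2022-04-28 18:24 VYK

2022-04-28 18:24 VYK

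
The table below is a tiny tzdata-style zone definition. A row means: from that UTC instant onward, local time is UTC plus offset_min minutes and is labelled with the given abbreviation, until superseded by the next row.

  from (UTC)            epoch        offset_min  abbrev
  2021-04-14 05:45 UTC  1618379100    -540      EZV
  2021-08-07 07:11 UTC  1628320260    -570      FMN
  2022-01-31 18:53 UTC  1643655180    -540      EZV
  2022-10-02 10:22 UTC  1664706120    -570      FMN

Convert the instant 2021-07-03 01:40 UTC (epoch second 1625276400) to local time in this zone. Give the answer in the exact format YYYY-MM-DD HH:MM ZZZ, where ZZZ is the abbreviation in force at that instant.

Query: 2021-07-03 01:40 UTC
Rule 1/4 (EZV, -09:00): 2021-04-14 05:45 UTC ≤ query < 2021-08-07 07:11 UTC
1·60 + 40 - 540 = -440 min
-440 = -1·1440 + 1000; 1000 = 16·60 + 40 → 16:40, 2021-07-03 - 1 day = 2021-07-02
→ 2021-07-02 16:40 EZV

2021-07-02 16:40 EZV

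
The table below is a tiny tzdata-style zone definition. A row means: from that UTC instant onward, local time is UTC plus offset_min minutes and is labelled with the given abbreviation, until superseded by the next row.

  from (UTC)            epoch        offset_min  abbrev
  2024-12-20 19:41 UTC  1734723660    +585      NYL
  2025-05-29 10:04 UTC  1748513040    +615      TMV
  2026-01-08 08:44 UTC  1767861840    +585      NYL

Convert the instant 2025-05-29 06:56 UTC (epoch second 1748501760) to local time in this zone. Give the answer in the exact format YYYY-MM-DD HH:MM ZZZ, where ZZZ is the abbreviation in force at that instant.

Query: 2025-05-29 06:56 UTC
Rule 1/3 (NYL, +09:45): 2024-12-20 19:41 UTC ≤ query < 2025-05-29 10:04 UTC
6·60 + 56 + 585 = 1001 min
1001 = 0·1440 + 1001; 1001 = 16·60 + 41 → 16:41, same day
→ 2025-05-29 16:41 NYL

2025-05-29 16:41 NYL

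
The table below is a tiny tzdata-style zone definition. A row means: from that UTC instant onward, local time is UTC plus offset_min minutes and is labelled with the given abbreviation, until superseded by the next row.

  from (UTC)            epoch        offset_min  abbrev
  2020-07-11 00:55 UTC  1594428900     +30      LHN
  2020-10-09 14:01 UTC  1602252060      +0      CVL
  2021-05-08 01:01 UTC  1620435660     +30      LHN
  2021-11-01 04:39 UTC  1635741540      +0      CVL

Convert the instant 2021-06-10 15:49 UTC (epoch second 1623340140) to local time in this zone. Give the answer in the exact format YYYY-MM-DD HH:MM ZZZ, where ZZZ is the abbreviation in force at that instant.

Query: 2021-06-10 15:49 UTC
Rule 3/4 (LHN, +00:30): 2021-05-08 01:01 UTC ≤ query < 2021-11-01 04:39 UTC
15·60 + 49 + 30 = 979 min
979 = 0·1440 + 979; 979 = 16·60 + 19 → 16:19, same day
→ 2021-06-10 16:19 LHN

2021-06-10 16:19 LHN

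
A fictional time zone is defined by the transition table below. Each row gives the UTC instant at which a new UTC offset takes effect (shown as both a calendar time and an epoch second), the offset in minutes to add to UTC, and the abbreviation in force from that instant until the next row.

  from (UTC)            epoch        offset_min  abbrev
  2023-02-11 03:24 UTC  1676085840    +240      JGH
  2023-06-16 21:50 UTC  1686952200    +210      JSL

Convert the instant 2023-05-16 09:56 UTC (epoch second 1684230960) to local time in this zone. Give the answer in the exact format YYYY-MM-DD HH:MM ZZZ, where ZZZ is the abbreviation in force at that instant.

Query: 2023-05-16 09:56 UTC
Rule 1/2 (JGH, +04:00): 2023-02-11 03:24 UTC ≤ query < 2023-06-16 21:50 UTC
9·60 + 56 + 240 = 836 min
836 = 0·1440 + 836; 836 = 13·60 + 56 → 13:56, same day
→ 2023-05-16 13:56 JGH

2023-05-16 13:56 JGH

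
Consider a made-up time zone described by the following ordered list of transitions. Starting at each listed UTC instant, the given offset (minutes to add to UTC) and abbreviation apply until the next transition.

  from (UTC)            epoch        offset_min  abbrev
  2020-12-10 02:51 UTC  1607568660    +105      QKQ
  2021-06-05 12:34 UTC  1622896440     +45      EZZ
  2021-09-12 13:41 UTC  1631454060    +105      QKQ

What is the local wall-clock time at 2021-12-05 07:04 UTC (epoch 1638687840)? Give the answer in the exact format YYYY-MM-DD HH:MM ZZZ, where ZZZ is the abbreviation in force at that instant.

2021-12-05 08:49 QKQ

Query: 2021-12-05 07:04 UTC
Rule 3/3 (QKQ, +01:45): 2021-09-12 13:41 UTC ≤ query < +∞
7·60 + 4 + 105 = 529 min
529 = 0·1440 + 529; 529 = 8·60 + 49 → 08:49, same day
→ 2021-12-05 08:49 QKQ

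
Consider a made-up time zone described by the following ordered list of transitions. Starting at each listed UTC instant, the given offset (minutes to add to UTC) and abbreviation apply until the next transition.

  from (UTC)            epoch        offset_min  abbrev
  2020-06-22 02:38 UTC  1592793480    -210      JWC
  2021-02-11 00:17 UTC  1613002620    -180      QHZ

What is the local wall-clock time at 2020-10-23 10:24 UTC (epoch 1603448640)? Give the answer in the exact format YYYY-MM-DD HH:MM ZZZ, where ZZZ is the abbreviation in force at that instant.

2020-10-23 06:54 JWC

Query: 2020-10-23 10:24 UTC
Rule 1/2 (JWC, -03:30): 2020-06-22 02:38 UTC ≤ query < 2021-02-11 00:17 UTC
10·60 + 24 - 210 = 414 min
414 = 0·1440 + 414; 414 = 6·60 + 54 → 06:54, same day
→ 2020-10-23 06:54 JWC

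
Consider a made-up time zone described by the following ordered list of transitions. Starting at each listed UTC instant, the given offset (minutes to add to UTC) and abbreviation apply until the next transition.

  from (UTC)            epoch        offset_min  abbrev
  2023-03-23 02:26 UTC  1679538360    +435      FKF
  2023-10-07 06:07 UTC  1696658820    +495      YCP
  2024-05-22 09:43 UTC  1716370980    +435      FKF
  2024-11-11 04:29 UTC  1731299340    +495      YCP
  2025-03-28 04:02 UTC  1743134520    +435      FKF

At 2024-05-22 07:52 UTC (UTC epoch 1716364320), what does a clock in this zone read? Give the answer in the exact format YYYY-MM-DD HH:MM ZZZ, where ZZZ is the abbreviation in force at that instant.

2024-05-22 16:07 YCP

Query: 2024-05-22 07:52 UTC
Rule 2/5 (YCP, +08:15): 2023-10-07 06:07 UTC ≤ query < 2024-05-22 09:43 UTC
7·60 + 52 + 495 = 967 min
967 = 0·1440 + 967; 967 = 16·60 + 7 → 16:07, same day
→ 2024-05-22 16:07 YCP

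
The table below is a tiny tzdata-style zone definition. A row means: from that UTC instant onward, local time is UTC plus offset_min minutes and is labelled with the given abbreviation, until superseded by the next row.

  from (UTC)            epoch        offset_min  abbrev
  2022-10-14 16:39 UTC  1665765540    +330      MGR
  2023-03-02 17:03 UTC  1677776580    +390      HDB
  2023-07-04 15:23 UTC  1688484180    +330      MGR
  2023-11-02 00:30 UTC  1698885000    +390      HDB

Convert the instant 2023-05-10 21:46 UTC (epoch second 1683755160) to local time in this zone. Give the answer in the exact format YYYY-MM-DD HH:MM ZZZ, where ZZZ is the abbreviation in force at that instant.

2023-05-11 04:16 HDB

Query: 2023-05-10 21:46 UTC
Rule 2/4 (HDB, +06:30): 2023-03-02 17:03 UTC ≤ query < 2023-07-04 15:23 UTC
21·60 + 46 + 390 = 1696 min
1696 = 1·1440 + 256; 256 = 4·60 + 16 → 04:16, 2023-05-10 + 1 day = 2023-05-11
→ 2023-05-11 04:16 HDB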